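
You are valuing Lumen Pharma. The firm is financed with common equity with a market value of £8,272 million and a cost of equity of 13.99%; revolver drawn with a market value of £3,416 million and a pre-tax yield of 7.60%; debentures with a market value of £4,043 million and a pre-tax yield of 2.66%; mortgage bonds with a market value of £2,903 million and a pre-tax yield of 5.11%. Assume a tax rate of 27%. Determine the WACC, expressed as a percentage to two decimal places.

8.23%

Total capital V = 8272 + 3416 + 4043 + 2903 = 18634.
Equity: weight = 8272/18634 = 0.4439; cost = 13.99%.
Revolver drawn: weight = 3416/18634 = 0.1833; after-tax cost = 7.6% × (1 − 27%) = 5.5480%.
Debentures: weight = 4043/18634 = 0.2170; after-tax cost = 2.66% × (1 − 27%) = 1.9418%.
Mortgage bonds: weight = 2903/18634 = 0.1558; after-tax cost = 5.11% × (1 − 27%) = 3.7303%.
WACC = 0.4439 × 13.9900% + 0.1833 × 5.5480% + 0.2170 × 1.9418% + 0.1558 × 3.7303% = 8.2300%.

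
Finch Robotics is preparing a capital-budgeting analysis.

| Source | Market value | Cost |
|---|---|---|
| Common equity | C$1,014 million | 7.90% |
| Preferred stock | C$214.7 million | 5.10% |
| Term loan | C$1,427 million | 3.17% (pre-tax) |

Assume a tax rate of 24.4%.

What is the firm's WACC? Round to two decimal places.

Total capital V = 1014 + 214.7 + 1427 = 2655.7.
Equity: weight = 1014/2655.7 = 0.3818; cost = 7.9%.
Preferred: weight = 214.7/2655.7 = 0.0808; cost = 5.1%.
Term loan: weight = 1427/2655.7 = 0.5373; after-tax cost = 3.17% × (1 − 24.4%) = 2.3965%.
WACC = 0.3818 × 7.9000% + 0.0808 × 5.1000% + 0.5373 × 2.3965% = 4.7164%.

4.72%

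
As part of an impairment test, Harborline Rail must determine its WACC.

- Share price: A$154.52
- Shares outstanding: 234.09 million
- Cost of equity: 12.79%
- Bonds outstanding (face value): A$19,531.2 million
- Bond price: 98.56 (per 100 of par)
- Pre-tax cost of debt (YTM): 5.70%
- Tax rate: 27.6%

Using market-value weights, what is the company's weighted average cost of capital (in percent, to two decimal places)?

9.78%

Market value of equity E = 154.52 × 234.09m = 36171.5868m. Market value of debt D = 19531.2m × 98.56/100 = 19249.95072m.
Total capital V = 36171.5868 + 19249.95072 = 55421.53752.
Equity: weight = 36171.5868/55421.53752 = 0.6527; cost = 12.79%.
Bonds outstanding: weight = 19249.95072/55421.53752 = 0.3473; after-tax cost = 5.7% × (1 − 27.6%) = 4.1268%.
WACC = 0.6527 × 12.7900% + 0.3473 × 4.1268% = 9.7810%.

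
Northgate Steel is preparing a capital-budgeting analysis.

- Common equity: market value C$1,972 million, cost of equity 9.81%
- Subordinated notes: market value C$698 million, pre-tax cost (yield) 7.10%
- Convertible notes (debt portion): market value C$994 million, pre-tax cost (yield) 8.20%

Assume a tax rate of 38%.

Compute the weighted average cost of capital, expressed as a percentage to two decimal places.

7.50%

Total capital V = 1972 + 698 + 994 = 3664.
Equity: weight = 1972/3664 = 0.5382; cost = 9.81%.
Subordinated notes: weight = 698/3664 = 0.1905; after-tax cost = 7.1% × (1 − 38%) = 4.4020%.
Convertible notes (debt portion): weight = 994/3664 = 0.2713; after-tax cost = 8.2% × (1 − 38%) = 5.0840%.
WACC = 0.5382 × 9.8100% + 0.1905 × 4.4020% + 0.2713 × 5.0840% = 7.4977%.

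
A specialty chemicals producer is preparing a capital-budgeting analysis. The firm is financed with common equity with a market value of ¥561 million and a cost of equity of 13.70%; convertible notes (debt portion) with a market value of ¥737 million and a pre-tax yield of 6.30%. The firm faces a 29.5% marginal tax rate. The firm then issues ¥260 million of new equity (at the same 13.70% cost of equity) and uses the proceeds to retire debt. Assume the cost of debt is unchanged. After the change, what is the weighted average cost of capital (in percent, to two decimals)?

10.30%

After the change:
Total capital V = 821 + 477 = 1298.
Equity: weight = 821/1298 = 0.6325; cost = 13.7%.
Convertible notes (debt portion): weight = 477/1298 = 0.3675; after-tax cost = 6.3% × (1 − 29.5%) = 4.4415%.
WACC = 0.6325 × 13.7000% + 0.3675 × 4.4415% = 10.2976%.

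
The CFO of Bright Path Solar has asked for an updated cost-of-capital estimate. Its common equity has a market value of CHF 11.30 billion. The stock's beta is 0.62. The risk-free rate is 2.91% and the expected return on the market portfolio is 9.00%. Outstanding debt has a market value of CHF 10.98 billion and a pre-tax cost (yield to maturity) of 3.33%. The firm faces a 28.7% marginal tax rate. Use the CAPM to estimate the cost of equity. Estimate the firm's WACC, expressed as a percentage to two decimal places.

4.56%

Market risk premium = 9.0% − 2.91% = 6.09%.
Cost of equity via CAPM: Re = 2.91% + 0.62 × 6.09% = 6.6858%.
Total capital V = 11.3 + 10.98 = 22.28.
Equity: weight = 11.3/22.28 = 0.5072; cost = 6.6858%.
Debt: weight = 10.98/22.28 = 0.4928; after-tax cost = 3.33% × (1 − 28.7%) = 2.3743%.
WACC = 0.5072 × 6.6858% + 0.4928 × 2.3743% = 4.5610%.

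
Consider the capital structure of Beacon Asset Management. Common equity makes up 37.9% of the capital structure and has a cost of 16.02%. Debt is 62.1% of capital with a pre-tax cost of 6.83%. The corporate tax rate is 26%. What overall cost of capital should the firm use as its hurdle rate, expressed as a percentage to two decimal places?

After-tax cost of debt = 6.83% × (1 − 26%) = 5.0542%.
WACC = 0.379 × 16.0200% + 0.621 × 5.0542% = 9.2102%.

9.21%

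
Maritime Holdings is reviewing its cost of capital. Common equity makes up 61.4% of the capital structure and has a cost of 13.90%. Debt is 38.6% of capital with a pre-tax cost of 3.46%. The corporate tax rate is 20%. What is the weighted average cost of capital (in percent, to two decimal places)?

After-tax cost of debt = 3.46% × (1 − 20%) = 2.7680%.
WACC = 0.614 × 13.9000% + 0.386 × 2.7680% = 9.6030%.

9.60%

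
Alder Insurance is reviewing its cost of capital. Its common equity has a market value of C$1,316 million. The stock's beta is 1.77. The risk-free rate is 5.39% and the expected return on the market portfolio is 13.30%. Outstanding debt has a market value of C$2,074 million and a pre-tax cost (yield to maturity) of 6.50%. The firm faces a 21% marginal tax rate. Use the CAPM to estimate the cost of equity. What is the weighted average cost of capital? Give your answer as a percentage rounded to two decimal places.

10.67%

Market risk premium = 13.3% − 5.39% = 7.91%.
Cost of equity via CAPM: Re = 5.39% + 1.77 × 7.91% = 19.3907%.
Total capital V = 1316 + 2074 = 3390.
Equity: weight = 1316/3390 = 0.3882; cost = 19.3907%.
Debt: weight = 2074/3390 = 0.6118; after-tax cost = 6.5% × (1 − 21%) = 5.1350%.
WACC = 0.3882 × 19.3907% + 0.6118 × 5.1350% = 10.6691%.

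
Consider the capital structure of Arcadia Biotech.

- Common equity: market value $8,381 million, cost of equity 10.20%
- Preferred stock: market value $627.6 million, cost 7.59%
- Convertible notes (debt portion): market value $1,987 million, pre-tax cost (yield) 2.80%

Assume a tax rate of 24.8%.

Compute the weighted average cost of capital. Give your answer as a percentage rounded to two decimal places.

8.59%

Total capital V = 8381 + 627.6 + 1987 = 10995.6.
Equity: weight = 8381/10995.6 = 0.7622; cost = 10.2%.
Preferred: weight = 627.6/10995.6 = 0.0571; cost = 7.59%.
Convertible notes (debt portion): weight = 1987/10995.6 = 0.1807; after-tax cost = 2.8% × (1 − 24.8%) = 2.1056%.
WACC = 0.7622 × 10.2000% + 0.0571 × 7.5900% + 0.1807 × 2.1056% = 8.5883%.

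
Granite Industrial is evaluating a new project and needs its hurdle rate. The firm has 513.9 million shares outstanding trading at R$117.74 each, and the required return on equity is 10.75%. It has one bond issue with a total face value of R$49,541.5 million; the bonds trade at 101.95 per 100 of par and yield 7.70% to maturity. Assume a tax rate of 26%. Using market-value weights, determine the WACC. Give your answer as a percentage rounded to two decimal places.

Market value of equity E = 117.74 × 513.9m = 60506.586m. Market value of debt D = 49541.5m × 101.95/100 = 50507.55925m.
Total capital V = 60506.586 + 50507.55925 = 111014.14525.
Equity: weight = 60506.586/111014.14525 = 0.5450; cost = 10.75%.
Bonds outstanding: weight = 50507.55925/111014.14525 = 0.4550; after-tax cost = 7.7% × (1 − 26%) = 5.6980%.
WACC = 0.5450 × 10.7500% + 0.4550 × 5.6980% = 8.4515%.

8.45%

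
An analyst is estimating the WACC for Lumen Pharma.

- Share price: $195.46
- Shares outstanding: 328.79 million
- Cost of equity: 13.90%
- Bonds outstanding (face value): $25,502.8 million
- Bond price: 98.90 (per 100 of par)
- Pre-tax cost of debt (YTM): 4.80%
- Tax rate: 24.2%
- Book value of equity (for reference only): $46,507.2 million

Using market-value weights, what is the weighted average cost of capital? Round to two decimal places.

Market value of equity E = 195.46 × 328.79m = 64265.2934m. Market value of debt D = 25502.8m × 98.9/100 = 25222.2692m.
Total capital V = 64265.2934 + 25222.2692 = 89487.5626.
Equity: weight = 64265.2934/89487.5626 = 0.7181; cost = 13.9%.
Bonds outstanding: weight = 25222.2692/89487.5626 = 0.2819; after-tax cost = 4.8% × (1 − 24.2%) = 3.6384%.
WACC = 0.7181 × 13.9000% + 0.2819 × 3.6384% = 11.0077%.

11.01%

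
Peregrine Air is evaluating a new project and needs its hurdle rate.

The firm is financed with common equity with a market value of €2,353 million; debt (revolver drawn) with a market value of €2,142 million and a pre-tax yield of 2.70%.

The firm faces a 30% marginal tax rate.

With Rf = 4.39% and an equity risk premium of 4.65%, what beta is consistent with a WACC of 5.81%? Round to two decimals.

1.07

Total capital V = 2353 + 2142 = 4495.
Equity weight = 2353/4495 = 0.5235.
Revolver drawn weight = 2142/4495 = 0.4765.
Debt contribution = 0.4765 × 2.7% × (1 − 30%) = 0.9006%.
Required equity contribution = 5.81% − 0.9006% = 4.9094%  ⇒  Re = 9.3785%.
CAPM: 9.3785% = 4.39% + β × 4.65%  ⇒  β = 1.0728.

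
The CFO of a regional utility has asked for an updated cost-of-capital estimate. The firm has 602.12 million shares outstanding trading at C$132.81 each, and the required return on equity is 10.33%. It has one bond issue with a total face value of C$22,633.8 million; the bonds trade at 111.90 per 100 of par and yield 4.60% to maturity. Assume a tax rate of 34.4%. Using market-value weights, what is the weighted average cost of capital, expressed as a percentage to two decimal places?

8.57%

Market value of equity E = 132.81 × 602.12m = 79967.5572m. Market value of debt D = 22633.8m × 111.9/100 = 25327.2222m.
Total capital V = 79967.5572 + 25327.2222 = 105294.7794.
Equity: weight = 79967.5572/105294.7794 = 0.7595; cost = 10.33%.
Bonds outstanding: weight = 25327.2222/105294.7794 = 0.2405; after-tax cost = 4.6% × (1 − 34.4%) = 3.0176%.
WACC = 0.7595 × 10.3300% + 0.2405 × 3.0176% = 8.5711%.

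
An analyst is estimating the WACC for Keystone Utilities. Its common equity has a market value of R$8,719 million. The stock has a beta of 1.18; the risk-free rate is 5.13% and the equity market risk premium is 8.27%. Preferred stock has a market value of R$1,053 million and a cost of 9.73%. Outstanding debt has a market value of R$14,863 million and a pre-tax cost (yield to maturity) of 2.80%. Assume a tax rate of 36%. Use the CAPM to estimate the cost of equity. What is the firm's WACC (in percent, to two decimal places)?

Cost of equity via CAPM: Re = 5.13% + 1.18 × 8.27% = 14.8886%.
Total capital V = 8719 + 1053 + 14863 = 24635.
Equity: weight = 8719/24635 = 0.3539; cost = 14.8886%.
Preferred: weight = 1053/24635 = 0.0427; cost = 9.73%.
Debt: weight = 14863/24635 = 0.6033; after-tax cost = 2.8% × (1 − 36%) = 1.7920%.
WACC = 0.3539 × 14.8886% + 0.0427 × 9.7300% + 0.6033 × 1.7920% = 6.7665%.

6.77%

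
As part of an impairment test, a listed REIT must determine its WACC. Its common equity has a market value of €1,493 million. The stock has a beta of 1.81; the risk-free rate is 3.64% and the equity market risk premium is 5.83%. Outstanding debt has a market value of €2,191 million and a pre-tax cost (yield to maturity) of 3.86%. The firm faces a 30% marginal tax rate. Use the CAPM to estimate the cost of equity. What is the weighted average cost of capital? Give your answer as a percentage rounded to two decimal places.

7.36%

Cost of equity via CAPM: Re = 3.64% + 1.81 × 5.83% = 14.1923%.
Total capital V = 1493 + 2191 = 3684.
Equity: weight = 1493/3684 = 0.4053; cost = 14.1923%.
Debt: weight = 2191/3684 = 0.5947; after-tax cost = 3.86% × (1 − 30%) = 2.7020%.
WACC = 0.4053 × 14.1923% + 0.5947 × 2.7020% = 7.3586%.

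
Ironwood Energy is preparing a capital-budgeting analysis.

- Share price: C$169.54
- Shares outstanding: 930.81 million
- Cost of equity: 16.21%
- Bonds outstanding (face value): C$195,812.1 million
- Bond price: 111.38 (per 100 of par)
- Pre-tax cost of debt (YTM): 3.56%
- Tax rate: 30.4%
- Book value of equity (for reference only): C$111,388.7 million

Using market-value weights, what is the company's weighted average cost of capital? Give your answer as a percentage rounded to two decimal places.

8.24%

Market value of equity E = 169.54 × 930.81m = 157809.5274m. Market value of debt D = 195812.1m × 111.38/100 = 218095.51698m.
Total capital V = 157809.5274 + 218095.51698 = 375905.04438.
Equity: weight = 157809.5274/375905.04438 = 0.4198; cost = 16.21%.
Bonds outstanding: weight = 218095.51698/375905.04438 = 0.5802; after-tax cost = 3.56% × (1 − 30.4%) = 2.4778%.
WACC = 0.4198 × 16.2100% + 0.5802 × 2.4778% = 8.2427%.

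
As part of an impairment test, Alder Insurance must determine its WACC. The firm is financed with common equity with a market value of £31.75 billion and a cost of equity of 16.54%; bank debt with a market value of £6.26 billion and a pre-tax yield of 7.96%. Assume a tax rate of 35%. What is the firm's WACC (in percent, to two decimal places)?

Total capital V = 31.75 + 6.26 = 38.01.
Equity: weight = 31.75/38.01 = 0.8353; cost = 16.54%.
Bank debt: weight = 6.26/38.01 = 0.1647; after-tax cost = 7.96% × (1 − 35%) = 5.1740%.
WACC = 0.8353 × 16.5400% + 0.1647 × 5.1740% = 14.6681%.

14.67%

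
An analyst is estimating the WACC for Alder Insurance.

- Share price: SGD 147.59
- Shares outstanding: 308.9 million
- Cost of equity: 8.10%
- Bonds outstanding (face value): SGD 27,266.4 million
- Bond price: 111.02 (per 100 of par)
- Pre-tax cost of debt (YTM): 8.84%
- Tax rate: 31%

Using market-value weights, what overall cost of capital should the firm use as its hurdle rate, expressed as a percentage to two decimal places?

Market value of equity E = 147.59 × 308.9m = 45590.551m. Market value of debt D = 27266.4m × 111.02/100 = 30271.15728m.
Total capital V = 45590.551 + 30271.15728 = 75861.70828.
Equity: weight = 45590.551/75861.70828 = 0.6010; cost = 8.1%.
Bonds outstanding: weight = 30271.15728/75861.70828 = 0.3990; after-tax cost = 8.84% × (1 − 31%) = 6.0996%.
WACC = 0.6010 × 8.1000% + 0.3990 × 6.0996% = 7.3018%.

7.30%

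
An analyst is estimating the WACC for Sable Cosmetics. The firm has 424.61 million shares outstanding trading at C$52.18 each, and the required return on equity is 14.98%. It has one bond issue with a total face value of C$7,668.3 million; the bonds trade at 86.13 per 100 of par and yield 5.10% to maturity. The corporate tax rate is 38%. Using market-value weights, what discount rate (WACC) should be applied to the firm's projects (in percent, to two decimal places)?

12.27%

Market value of equity E = 52.18 × 424.61m = 22156.1498m. Market value of debt D = 7668.3m × 86.13/100 = 6604.70679m.
Total capital V = 22156.1498 + 6604.70679 = 28760.85659.
Equity: weight = 22156.1498/28760.85659 = 0.7704; cost = 14.98%.
Bonds outstanding: weight = 6604.70679/28760.85659 = 0.2296; after-tax cost = 5.1% × (1 − 38%) = 3.1620%.
WACC = 0.7704 × 14.9800% + 0.2296 × 3.1620% = 12.2661%.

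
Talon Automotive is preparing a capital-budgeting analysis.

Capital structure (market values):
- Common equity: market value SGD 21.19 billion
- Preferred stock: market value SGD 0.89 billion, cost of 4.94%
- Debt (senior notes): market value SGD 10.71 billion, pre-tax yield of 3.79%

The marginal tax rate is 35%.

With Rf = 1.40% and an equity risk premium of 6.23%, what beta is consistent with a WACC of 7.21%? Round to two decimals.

Total capital V = 21.19 + 0.89 + 10.71 = 32.79.
Equity weight = 21.19/32.79 = 0.6462.
Preferred weight = 0.89/32.79 = 0.0271.
Senior notes weight = 10.71/32.79 = 0.3266.
Debt contribution = 0.3266 × 3.79% × (1 − 35%) = 0.8046%.
Preferred contribution = 0.0271 × 4.94% = 0.1341%.
Required equity contribution = 7.21% − 0.9387% = 6.2713%  ⇒  Re = 9.7044%.
CAPM: 9.7044% = 1.4% + β × 6.23%  ⇒  β = 1.3330.

1.33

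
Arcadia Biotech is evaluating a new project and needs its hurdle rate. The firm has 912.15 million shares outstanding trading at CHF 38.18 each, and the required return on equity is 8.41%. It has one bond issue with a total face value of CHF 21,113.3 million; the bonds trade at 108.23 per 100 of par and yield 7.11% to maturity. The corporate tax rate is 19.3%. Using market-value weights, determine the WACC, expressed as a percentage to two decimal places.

Market value of equity E = 38.18 × 912.15m = 34825.887m. Market value of debt D = 21113.3m × 108.23/100 = 22850.92459m.
Total capital V = 34825.887 + 22850.92459 = 57676.81159.
Equity: weight = 34825.887/57676.81159 = 0.6038; cost = 8.41%.
Bonds outstanding: weight = 22850.92459/57676.81159 = 0.3962; after-tax cost = 7.11% × (1 − 19.3%) = 5.7378%.
WACC = 0.6038 × 8.4100% + 0.3962 × 5.7378% = 7.3513%.

7.35%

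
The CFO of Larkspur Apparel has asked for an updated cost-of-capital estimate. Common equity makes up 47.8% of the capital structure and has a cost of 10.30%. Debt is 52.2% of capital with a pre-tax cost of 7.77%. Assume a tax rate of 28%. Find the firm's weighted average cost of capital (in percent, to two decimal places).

After-tax cost of debt = 7.77% × (1 − 28%) = 5.5944%.
WACC = 0.478 × 10.3000% + 0.522 × 5.5944% = 7.8437%.

7.84%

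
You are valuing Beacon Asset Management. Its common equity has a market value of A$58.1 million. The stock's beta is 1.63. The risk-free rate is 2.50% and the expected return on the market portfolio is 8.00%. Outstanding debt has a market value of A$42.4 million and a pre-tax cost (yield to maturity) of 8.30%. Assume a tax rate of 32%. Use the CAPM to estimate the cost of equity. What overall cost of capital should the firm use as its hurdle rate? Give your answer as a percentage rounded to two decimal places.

Market risk premium = 8.0% − 2.5% = 5.5%.
Cost of equity via CAPM: Re = 2.5% + 1.63 × 5.5% = 11.4650%.
Total capital V = 58.1 + 42.4 = 100.5.
Equity: weight = 58.1/100.5 = 0.5781; cost = 11.465%.
Debt: weight = 42.4/100.5 = 0.4219; after-tax cost = 8.3% × (1 − 32%) = 5.6440%.
WACC = 0.5781 × 11.4650% + 0.4219 × 5.6440% = 9.0092%.

9.01%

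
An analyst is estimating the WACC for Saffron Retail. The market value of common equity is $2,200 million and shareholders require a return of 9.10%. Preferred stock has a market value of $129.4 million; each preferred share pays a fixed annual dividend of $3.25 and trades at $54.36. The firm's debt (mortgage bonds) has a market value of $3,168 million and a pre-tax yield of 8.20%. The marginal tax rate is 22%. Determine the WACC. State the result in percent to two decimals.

Cost of preferred: Rp = 3.25 / 54.36 = 5.9787%.
Total capital V = 2200 + 129.4 + 3168 = 5497.4.
Equity: weight = 2200/5497.4 = 0.4002; cost = 9.1%.
Preferred: weight = 129.4/5497.4 = 0.0235; cost = 5.9787%.
Mortgage bonds: weight = 3168/5497.4 = 0.5763; after-tax cost = 8.2% × (1 − 22%) = 6.3960%.
WACC = 0.4002 × 9.1000% + 0.0235 × 5.9787% + 0.5763 × 6.3960% = 7.4683%.

7.47%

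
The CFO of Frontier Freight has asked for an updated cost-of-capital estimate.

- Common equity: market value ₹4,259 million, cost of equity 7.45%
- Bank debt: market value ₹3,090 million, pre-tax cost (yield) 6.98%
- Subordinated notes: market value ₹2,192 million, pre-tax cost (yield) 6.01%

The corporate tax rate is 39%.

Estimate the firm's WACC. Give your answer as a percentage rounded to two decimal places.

Total capital V = 4259 + 3090 + 2192 = 9541.
Equity: weight = 4259/9541 = 0.4464; cost = 7.45%.
Bank debt: weight = 3090/9541 = 0.3239; after-tax cost = 6.98% × (1 − 39%) = 4.2578%.
Subordinated notes: weight = 2192/9541 = 0.2297; after-tax cost = 6.01% × (1 − 39%) = 3.6661%.
WACC = 0.4464 × 7.4500% + 0.3239 × 4.2578% + 0.2297 × 3.6661% = 5.5468%.

5.55%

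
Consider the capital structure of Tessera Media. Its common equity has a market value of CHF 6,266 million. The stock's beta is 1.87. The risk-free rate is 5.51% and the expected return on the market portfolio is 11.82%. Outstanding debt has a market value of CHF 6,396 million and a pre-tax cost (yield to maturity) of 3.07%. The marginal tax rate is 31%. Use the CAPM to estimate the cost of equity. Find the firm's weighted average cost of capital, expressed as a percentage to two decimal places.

Market risk premium = 11.82% − 5.51% = 6.31%.
Cost of equity via CAPM: Re = 5.51% + 1.87 × 6.31% = 17.3097%.
Total capital V = 6266 + 6396 = 12662.
Equity: weight = 6266/12662 = 0.4949; cost = 17.3097%.
Debt: weight = 6396/12662 = 0.5051; after-tax cost = 3.07% × (1 − 31%) = 2.1183%.
WACC = 0.4949 × 17.3097% + 0.5051 × 2.1183% = 9.6360%.

9.64%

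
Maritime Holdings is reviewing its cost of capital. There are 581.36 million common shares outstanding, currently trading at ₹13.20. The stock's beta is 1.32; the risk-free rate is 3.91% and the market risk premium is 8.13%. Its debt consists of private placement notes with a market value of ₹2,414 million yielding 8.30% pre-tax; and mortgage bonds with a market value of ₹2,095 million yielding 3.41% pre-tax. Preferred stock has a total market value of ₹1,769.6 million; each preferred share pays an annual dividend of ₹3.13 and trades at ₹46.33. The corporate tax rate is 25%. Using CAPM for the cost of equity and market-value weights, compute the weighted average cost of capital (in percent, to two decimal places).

10.37%

Cost of equity via CAPM: Re = 3.91% + 1.32 × 8.13% = 14.6416%.
Cost of preferred: Rp = 3.13 / 46.33 = 6.7559%.
Market value of equity E = 13.2 × 581.36m = 7673.952m.
Total capital V = 7673.952 + 1769.6 + 2414 + 2095 = 13952.552.
Equity: weight = 7673.952/13952.552 = 0.5500; cost = 14.6416%.
Preferred: weight = 1769.6/13952.552 = 0.1268; cost = 6.7559%.
Private placement notes: weight = 2414/13952.552 = 0.1730; after-tax cost = 8.3% × (1 − 25%) = 6.2250%.
Mortgage bonds: weight = 2095/13952.552 = 0.1502; after-tax cost = 3.41% × (1 − 25%) = 2.5575%.
WACC = 0.5500 × 14.6416% + 0.1268 × 6.7559% + 0.1730 × 6.2250% + 0.1502 × 2.5575% = 10.3708%.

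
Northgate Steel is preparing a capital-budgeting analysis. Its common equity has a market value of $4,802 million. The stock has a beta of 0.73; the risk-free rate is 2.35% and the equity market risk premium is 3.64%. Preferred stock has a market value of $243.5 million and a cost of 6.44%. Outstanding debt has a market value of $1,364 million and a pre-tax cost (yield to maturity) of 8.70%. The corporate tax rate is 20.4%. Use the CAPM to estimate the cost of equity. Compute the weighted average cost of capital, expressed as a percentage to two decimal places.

Cost of equity via CAPM: Re = 2.35% + 0.73 × 3.64% = 5.0072%.
Total capital V = 4802 + 243.5 + 1364 = 6409.5.
Equity: weight = 4802/6409.5 = 0.7492; cost = 5.0072%.
Preferred: weight = 243.5/6409.5 = 0.0380; cost = 6.44%.
Debt: weight = 1364/6409.5 = 0.2128; after-tax cost = 8.7% × (1 − 20.4%) = 6.9252%.
WACC = 0.7492 × 5.0072% + 0.0380 × 6.4400% + 0.2128 × 6.9252% = 5.4698%.

5.47%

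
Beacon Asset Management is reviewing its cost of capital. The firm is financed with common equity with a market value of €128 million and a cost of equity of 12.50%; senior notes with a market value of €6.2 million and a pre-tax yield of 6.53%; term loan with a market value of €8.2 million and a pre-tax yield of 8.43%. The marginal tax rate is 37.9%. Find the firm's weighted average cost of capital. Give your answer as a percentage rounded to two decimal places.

Total capital V = 128 + 6.2 + 8.2 = 142.4.
Equity: weight = 128/142.4 = 0.8989; cost = 12.5%.
Senior notes: weight = 6.2/142.4 = 0.0435; after-tax cost = 6.53% × (1 − 37.9%) = 4.0551%.
Term loan: weight = 8.2/142.4 = 0.0576; after-tax cost = 8.43% × (1 − 37.9%) = 5.2350%.
WACC = 0.8989 × 12.5000% + 0.0435 × 4.0551% + 0.0576 × 5.2350% = 11.7140%.

11.71%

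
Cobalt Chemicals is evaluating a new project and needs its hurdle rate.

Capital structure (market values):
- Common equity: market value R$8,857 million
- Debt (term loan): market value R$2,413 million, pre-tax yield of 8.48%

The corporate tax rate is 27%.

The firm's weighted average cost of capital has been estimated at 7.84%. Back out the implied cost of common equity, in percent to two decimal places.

Total capital V = 8857 + 2413 = 11270.
Equity weight = 8857/11270 = 0.7859.
Term loan weight = 2413/11270 = 0.2141.
Debt contribution = 0.2141 × 8.48% × (1 − 27%) = 1.3254%.
Required equity contribution = 7.84% − 1.3254% = 6.5146%.
Re = 6.5146% / 0.7859 = 8.2894%.

8.29%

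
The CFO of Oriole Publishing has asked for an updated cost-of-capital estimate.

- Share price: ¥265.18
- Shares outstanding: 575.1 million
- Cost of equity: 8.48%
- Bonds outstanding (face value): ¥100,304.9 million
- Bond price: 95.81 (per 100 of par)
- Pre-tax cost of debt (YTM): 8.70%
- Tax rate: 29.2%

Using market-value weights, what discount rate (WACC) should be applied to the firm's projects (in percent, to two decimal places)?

Market value of equity E = 265.18 × 575.1m = 152505.018m. Market value of debt D = 100304.9m × 95.81/100 = 96102.12469m.
Total capital V = 152505.018 + 96102.12469 = 248607.14269.
Equity: weight = 152505.018/248607.14269 = 0.6134; cost = 8.48%.
Bonds outstanding: weight = 96102.12469/248607.14269 = 0.3866; after-tax cost = 8.7% × (1 − 29.2%) = 6.1596%.
WACC = 0.6134 × 8.4800% + 0.3866 × 6.1596% = 7.5830%.

7.58%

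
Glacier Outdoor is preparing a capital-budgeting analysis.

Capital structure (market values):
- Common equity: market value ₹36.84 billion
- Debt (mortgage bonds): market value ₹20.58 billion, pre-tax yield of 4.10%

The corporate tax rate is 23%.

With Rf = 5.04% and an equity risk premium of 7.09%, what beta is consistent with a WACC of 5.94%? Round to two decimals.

0.35

Total capital V = 36.84 + 20.58 = 57.42.
Equity weight = 36.84/57.42 = 0.6416.
Mortgage bonds weight = 20.58/57.42 = 0.3584.
Debt contribution = 0.3584 × 4.1% × (1 − 23%) = 1.1315%.
Required equity contribution = 5.94% − 1.1315% = 4.8085%  ⇒  Re = 7.4947%.
CAPM: 7.4947% = 5.04% + β × 7.09%  ⇒  β = 0.3462.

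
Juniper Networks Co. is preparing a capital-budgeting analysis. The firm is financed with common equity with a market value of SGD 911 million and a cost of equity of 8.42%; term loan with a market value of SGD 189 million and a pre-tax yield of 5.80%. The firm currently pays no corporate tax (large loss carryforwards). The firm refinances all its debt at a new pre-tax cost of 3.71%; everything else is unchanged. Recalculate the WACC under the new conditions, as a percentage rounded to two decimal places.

After the change:
Total capital V = 911 + 189 = 1100.
Equity: weight = 911/1100 = 0.8282; cost = 8.42%.
Term loan: weight = 189/1100 = 0.1718; after-tax cost = 3.71% × (1 − 0%) = 3.7100%.
WACC = 0.8282 × 8.4200% + 0.1718 × 3.7100% = 7.6107%.

7.61%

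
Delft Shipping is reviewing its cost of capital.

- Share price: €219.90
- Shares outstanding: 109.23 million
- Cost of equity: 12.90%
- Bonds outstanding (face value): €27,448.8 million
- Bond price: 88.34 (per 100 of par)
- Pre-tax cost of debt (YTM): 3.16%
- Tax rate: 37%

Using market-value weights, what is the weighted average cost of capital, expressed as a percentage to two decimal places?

7.42%

Market value of equity E = 219.9 × 109.23m = 24019.677m. Market value of debt D = 27448.8m × 88.34/100 = 24248.26992m.
Total capital V = 24019.677 + 24248.26992 = 48267.94692.
Equity: weight = 24019.677/48267.94692 = 0.4976; cost = 12.9%.
Bonds outstanding: weight = 24248.26992/48267.94692 = 0.5024; after-tax cost = 3.16% × (1 − 37%) = 1.9908%.
WACC = 0.4976 × 12.9000% + 0.5024 × 1.9908% = 7.4196%.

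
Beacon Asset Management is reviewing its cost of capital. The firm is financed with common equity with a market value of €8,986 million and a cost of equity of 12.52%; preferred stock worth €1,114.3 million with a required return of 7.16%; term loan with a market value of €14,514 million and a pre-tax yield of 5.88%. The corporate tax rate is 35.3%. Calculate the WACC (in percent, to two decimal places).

Total capital V = 8986 + 1114.3 + 14514 = 24614.3.
Equity: weight = 8986/24614.3 = 0.3651; cost = 12.52%.
Preferred: weight = 1114.3/24614.3 = 0.0453; cost = 7.16%.
Term loan: weight = 14514/24614.3 = 0.5897; after-tax cost = 5.88% × (1 − 35.3%) = 3.8044%.
WACC = 0.3651 × 12.5200% + 0.0453 × 7.1600% + 0.5897 × 3.8044% = 7.1381%.

7.14%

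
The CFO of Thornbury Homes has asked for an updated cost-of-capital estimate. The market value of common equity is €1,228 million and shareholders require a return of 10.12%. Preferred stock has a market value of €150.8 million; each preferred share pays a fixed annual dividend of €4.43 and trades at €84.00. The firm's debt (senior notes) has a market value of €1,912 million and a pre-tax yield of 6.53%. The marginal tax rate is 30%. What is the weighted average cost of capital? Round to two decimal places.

Cost of preferred: Rp = 4.43 / 84.0 = 5.2738%.
Total capital V = 1228 + 150.8 + 1912 = 3290.8.
Equity: weight = 1228/3290.8 = 0.3732; cost = 10.12%.
Preferred: weight = 150.8/3290.8 = 0.0458; cost = 5.2738%.
Senior notes: weight = 1912/3290.8 = 0.5810; after-tax cost = 6.53% × (1 − 30%) = 4.5710%.
WACC = 0.3732 × 10.1200% + 0.0458 × 5.2738% + 0.5810 × 4.5710% = 6.6739%.

6.67%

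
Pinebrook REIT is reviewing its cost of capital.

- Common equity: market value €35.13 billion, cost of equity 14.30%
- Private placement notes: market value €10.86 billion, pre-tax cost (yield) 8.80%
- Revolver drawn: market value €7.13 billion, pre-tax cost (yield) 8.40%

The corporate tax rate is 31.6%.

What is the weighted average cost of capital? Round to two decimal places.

Total capital V = 35.13 + 10.86 + 7.13 = 53.12.
Equity: weight = 35.13/53.12 = 0.6613; cost = 14.3%.
Private placement notes: weight = 10.86/53.12 = 0.2044; after-tax cost = 8.8% × (1 − 31.6%) = 6.0192%.
Revolver drawn: weight = 7.13/53.12 = 0.1342; after-tax cost = 8.4% × (1 − 31.6%) = 5.7456%.
WACC = 0.6613 × 14.3000% + 0.2044 × 6.0192% + 0.1342 × 5.7456% = 11.4588%.

11.46%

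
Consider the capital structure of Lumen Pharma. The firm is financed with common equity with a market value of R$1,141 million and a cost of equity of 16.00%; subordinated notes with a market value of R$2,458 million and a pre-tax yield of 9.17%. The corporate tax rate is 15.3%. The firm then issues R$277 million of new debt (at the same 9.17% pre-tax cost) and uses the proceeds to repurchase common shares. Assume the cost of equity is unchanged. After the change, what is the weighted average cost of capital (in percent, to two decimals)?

9.74%

After the change:
Total capital V = 864 + 2735 = 3599.
Equity: weight = 864/3599 = 0.2401; cost = 16%.
Subordinated notes: weight = 2735/3599 = 0.7599; after-tax cost = 9.17% × (1 − 15.3%) = 7.7670%.
WACC = 0.2401 × 16.0000% + 0.7599 × 7.7670% = 9.7435%.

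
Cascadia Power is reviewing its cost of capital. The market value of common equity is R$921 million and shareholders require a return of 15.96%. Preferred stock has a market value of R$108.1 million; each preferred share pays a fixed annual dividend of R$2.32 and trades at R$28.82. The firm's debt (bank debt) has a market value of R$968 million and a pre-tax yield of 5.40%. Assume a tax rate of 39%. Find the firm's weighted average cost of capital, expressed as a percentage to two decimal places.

Cost of preferred: Rp = 2.32 / 28.82 = 8.0500%.
Total capital V = 921 + 108.1 + 968 = 1997.1.
Equity: weight = 921/1997.1 = 0.4612; cost = 15.96%.
Preferred: weight = 108.1/1997.1 = 0.0541; cost = 8.05%.
Bank debt: weight = 968/1997.1 = 0.4847; after-tax cost = 5.4% × (1 − 39%) = 3.2940%.
WACC = 0.4612 × 15.9600% + 0.0541 × 8.0500% + 0.4847 × 3.2940% = 9.3926%.

9.39%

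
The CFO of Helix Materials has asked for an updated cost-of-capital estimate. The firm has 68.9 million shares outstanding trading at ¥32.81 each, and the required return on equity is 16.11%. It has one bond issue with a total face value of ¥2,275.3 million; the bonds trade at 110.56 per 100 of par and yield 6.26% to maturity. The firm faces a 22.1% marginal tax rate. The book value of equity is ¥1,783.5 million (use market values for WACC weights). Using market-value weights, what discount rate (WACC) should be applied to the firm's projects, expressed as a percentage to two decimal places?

10.19%

Market value of equity E = 32.81 × 68.9m = 2260.609m. Market value of debt D = 2275.3m × 110.56/100 = 2515.57168m.
Total capital V = 2260.609 + 2515.57168 = 4776.18068.
Equity: weight = 2260.609/4776.18068 = 0.4733; cost = 16.11%.
Bonds outstanding: weight = 2515.57168/4776.18068 = 0.5267; after-tax cost = 6.26% × (1 − 22.1%) = 4.8765%.
WACC = 0.4733 × 16.1100% + 0.5267 × 4.8765% = 10.1934%.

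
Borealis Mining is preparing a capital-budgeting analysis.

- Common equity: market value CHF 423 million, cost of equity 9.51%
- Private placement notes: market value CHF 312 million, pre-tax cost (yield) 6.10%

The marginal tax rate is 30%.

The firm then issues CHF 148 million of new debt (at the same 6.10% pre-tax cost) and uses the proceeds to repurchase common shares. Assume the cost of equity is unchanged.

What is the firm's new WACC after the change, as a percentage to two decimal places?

After the change:
Total capital V = 275 + 460 = 735.
Equity: weight = 275/735 = 0.3741; cost = 9.51%.
Private placement notes: weight = 460/735 = 0.6259; after-tax cost = 6.1% × (1 − 30%) = 4.2700%.
WACC = 0.3741 × 9.5100% + 0.6259 × 4.2700% = 6.2305%.

6.23%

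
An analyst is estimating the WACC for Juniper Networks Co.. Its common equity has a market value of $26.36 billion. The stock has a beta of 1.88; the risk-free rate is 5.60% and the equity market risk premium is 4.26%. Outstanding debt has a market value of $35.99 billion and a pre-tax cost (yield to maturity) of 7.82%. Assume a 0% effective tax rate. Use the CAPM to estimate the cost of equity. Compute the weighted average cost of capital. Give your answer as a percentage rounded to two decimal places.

Cost of equity via CAPM: Re = 5.6% + 1.88 × 4.26% = 13.6088%.
Total capital V = 26.36 + 35.99 = 62.35.
Equity: weight = 26.36/62.35 = 0.4228; cost = 13.6088%.
Debt: weight = 35.99/62.35 = 0.5772; after-tax cost = 7.82% × (1 − 0%) = 7.8200%.
WACC = 0.4228 × 13.6088% + 0.5772 × 7.8200% = 10.2674%.

10.27%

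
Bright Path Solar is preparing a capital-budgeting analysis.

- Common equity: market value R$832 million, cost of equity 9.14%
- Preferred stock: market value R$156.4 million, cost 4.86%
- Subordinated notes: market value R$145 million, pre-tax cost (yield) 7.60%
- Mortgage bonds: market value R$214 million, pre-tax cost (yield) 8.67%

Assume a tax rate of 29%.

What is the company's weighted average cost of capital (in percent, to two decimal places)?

Total capital V = 832 + 156.4 + 145 + 214 = 1347.4.
Equity: weight = 832/1347.4 = 0.6175; cost = 9.14%.
Preferred: weight = 156.4/1347.4 = 0.1161; cost = 4.86%.
Subordinated notes: weight = 145/1347.4 = 0.1076; after-tax cost = 7.6% × (1 − 29%) = 5.3960%.
Mortgage bonds: weight = 214/1347.4 = 0.1588; after-tax cost = 8.67% × (1 − 29%) = 6.1557%.
WACC = 0.6175 × 9.1400% + 0.1161 × 4.8600% + 0.1076 × 5.3960% + 0.1588 × 6.1557% = 7.7663%.

7.77%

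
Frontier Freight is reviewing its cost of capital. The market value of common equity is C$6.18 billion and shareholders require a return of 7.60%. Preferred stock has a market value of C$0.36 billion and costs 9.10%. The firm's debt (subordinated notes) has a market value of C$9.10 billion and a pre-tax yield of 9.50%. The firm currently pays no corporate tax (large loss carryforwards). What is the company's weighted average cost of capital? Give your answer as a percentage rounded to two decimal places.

8.74%

Total capital V = 6.18 + 0.36 + 9.1 = 15.64.
Equity: weight = 6.18/15.64 = 0.3951; cost = 7.6%.
Preferred: weight = 0.36/15.64 = 0.0230; cost = 9.1%.
Subordinated notes: weight = 9.1/15.64 = 0.5818; after-tax cost = 9.5% × (1 − 0%) = 9.5000%.
WACC = 0.3951 × 7.6000% + 0.0230 × 9.1000% + 0.5818 × 9.5000% = 8.7400%.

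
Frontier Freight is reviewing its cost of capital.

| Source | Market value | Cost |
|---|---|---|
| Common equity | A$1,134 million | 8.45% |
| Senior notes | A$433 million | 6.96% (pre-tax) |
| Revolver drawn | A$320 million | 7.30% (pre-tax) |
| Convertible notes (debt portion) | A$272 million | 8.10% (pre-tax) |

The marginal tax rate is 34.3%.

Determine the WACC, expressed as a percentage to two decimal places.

6.74%

Total capital V = 1134 + 433 + 320 + 272 = 2159.
Equity: weight = 1134/2159 = 0.5252; cost = 8.45%.
Senior notes: weight = 433/2159 = 0.2006; after-tax cost = 6.96% × (1 − 34.3%) = 4.5727%.
Revolver drawn: weight = 320/2159 = 0.1482; after-tax cost = 7.3% × (1 − 34.3%) = 4.7961%.
Convertible notes (debt portion): weight = 272/2159 = 0.1260; after-tax cost = 8.1% × (1 − 34.3%) = 5.3217%.
WACC = 0.5252 × 8.4500% + 0.2006 × 4.5727% + 0.1482 × 4.7961% + 0.1260 × 5.3217% = 6.7367%.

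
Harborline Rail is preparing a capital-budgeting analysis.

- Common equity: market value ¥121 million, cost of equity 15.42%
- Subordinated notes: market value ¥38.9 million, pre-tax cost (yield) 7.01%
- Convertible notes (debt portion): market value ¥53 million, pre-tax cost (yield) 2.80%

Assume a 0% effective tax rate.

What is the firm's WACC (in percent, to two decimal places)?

Total capital V = 121 + 38.9 + 53 = 212.9.
Equity: weight = 121/212.9 = 0.5683; cost = 15.42%.
Subordinated notes: weight = 38.9/212.9 = 0.1827; after-tax cost = 7.01% × (1 − 0%) = 7.0100%.
Convertible notes (debt portion): weight = 53/212.9 = 0.2489; after-tax cost = 2.8% × (1 − 0%) = 2.8000%.
WACC = 0.5683 × 15.4200% + 0.1827 × 7.0100% + 0.2489 × 2.8000% = 10.7417%.

10.74%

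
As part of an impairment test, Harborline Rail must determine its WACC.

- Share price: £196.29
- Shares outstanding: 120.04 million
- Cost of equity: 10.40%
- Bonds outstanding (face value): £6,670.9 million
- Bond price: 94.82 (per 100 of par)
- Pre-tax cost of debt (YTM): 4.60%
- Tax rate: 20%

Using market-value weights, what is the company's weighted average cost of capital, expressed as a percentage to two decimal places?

8.98%

Market value of equity E = 196.29 × 120.04m = 23562.6516m. Market value of debt D = 6670.9m × 94.82/100 = 6325.34738m.
Total capital V = 23562.6516 + 6325.34738 = 29887.99898.
Equity: weight = 23562.6516/29887.99898 = 0.7884; cost = 10.4%.
Bonds outstanding: weight = 6325.34738/29887.99898 = 0.2116; after-tax cost = 4.6% × (1 − 20%) = 3.6800%.
WACC = 0.7884 × 10.4000% + 0.2116 × 3.6800% = 8.9778%.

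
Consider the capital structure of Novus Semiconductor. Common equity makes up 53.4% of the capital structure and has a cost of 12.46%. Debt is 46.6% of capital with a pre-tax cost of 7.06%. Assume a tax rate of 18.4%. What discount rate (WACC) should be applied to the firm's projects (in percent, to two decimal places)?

9.34%

After-tax cost of debt = 7.06% × (1 − 18.4%) = 5.7610%.
WACC = 0.534 × 12.4600% + 0.466 × 5.7610% = 9.3382%.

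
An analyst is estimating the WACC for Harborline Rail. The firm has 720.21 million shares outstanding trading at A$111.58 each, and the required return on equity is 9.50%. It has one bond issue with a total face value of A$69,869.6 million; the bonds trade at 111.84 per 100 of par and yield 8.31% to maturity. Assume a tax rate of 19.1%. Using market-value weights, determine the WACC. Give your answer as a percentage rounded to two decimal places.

Market value of equity E = 111.58 × 720.21m = 80361.0318m. Market value of debt D = 69869.6m × 111.84/100 = 78142.16064m.
Total capital V = 80361.0318 + 78142.16064 = 158503.19244.
Equity: weight = 80361.0318/158503.19244 = 0.5070; cost = 9.5%.
Bonds outstanding: weight = 78142.16064/158503.19244 = 0.4930; after-tax cost = 8.31% × (1 − 19.1%) = 6.7228%.
WACC = 0.5070 × 9.5000% + 0.4930 × 6.7228% = 8.1308%.

8.13%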